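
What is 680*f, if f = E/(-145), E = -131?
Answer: 17816/29 ≈ 614.34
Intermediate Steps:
f = 131/145 (f = -131/(-145) = -131*(-1/145) = 131/145 ≈ 0.90345)
680*f = 680*(131/145) = 17816/29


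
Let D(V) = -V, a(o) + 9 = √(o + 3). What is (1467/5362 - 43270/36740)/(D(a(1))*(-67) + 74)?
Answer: 4452904/1945373815 ≈ 0.0022890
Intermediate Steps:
a(o) = -9 + √(3 + o) (a(o) = -9 + √(o + 3) = -9 + √(3 + o))
(1467/5362 - 43270/36740)/(D(a(1))*(-67) + 74) = (1467/5362 - 43270/36740)/(-(-9 + √(3 + 1))*(-67) + 74) = (1467*(1/5362) - 43270*1/36740)/(-(-9 + √4)*(-67) + 74) = (1467/5362 - 4327/3674)/(-(-9 + 2)*(-67) + 74) = -4452904/(4924997*(-1*(-7)*(-67) + 74)) = -4452904/(4924997*(7*(-67) + 74)) = -4452904/(4924997*(-469 + 74)) = -4452904/4924997/(-395) = -4452904/4924997*(-1/395) = 4452904/1945373815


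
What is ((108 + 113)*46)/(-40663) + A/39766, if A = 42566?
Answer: 663300051/808502429 ≈ 0.82041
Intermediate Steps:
((108 + 113)*46)/(-40663) + A/39766 = ((108 + 113)*46)/(-40663) + 42566/39766 = (221*46)*(-1/40663) + 42566*(1/39766) = 10166*(-1/40663) + 21283/19883 = -10166/40663 + 21283/19883 = 663300051/808502429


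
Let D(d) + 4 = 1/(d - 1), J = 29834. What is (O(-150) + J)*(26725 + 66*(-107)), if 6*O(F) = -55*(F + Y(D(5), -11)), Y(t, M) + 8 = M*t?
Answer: 14584066763/24 ≈ 6.0767e+8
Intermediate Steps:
D(d) = -4 + 1/(-1 + d) (D(d) = -4 + 1/(d - 1) = -4 + 1/(-1 + d))
Y(t, M) = -8 + M*t
O(F) = -7315/24 - 55*F/6 (O(F) = (-55*(F + (-8 - 11*(5 - 4*5)/(-1 + 5))))/6 = (-55*(F + (-8 - 11*(5 - 20)/4)))/6 = (-55*(F + (-8 - 11*(-15)/4)))/6 = (-55*(F + (-8 - 11*(-15/4))))/6 = (-55*(F + (-8 + 165/4)))/6 = (-55*(F + 133/4))/6 = (-55*(133/4 + F))/6 = (-7315/4 - 55*F)/6 = -7315/24 - 55*F/6)
(O(-150) + J)*(26725 + 66*(-107)) = ((-7315/24 - 55/6*(-150)) + 29834)*(26725 + 66*(-107)) = ((-7315/24 + 1375) + 29834)*(26725 - 7062) = (25685/24 + 29834)*19663 = (741701/24)*19663 = 14584066763/24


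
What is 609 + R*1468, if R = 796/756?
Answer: 407233/189 ≈ 2154.7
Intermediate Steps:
R = 199/189 (R = 796*(1/756) = 199/189 ≈ 1.0529)
609 + R*1468 = 609 + (199/189)*1468 = 609 + 292132/189 = 407233/189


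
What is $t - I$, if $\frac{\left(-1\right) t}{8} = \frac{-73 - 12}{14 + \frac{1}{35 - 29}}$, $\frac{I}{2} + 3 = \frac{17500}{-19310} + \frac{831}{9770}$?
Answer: $\frac{524871329}{9432935} \approx 55.642$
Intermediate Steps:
$I = - \frac{72090449}{9432935}$ ($I = -6 + 2 \left(\frac{17500}{-19310} + \frac{831}{9770}\right) = -6 + 2 \left(17500 \left(- \frac{1}{19310}\right) + 831 \cdot \frac{1}{9770}\right) = -6 + 2 \left(- \frac{1750}{1931} + \frac{831}{9770}\right) = -6 + 2 \left(- \frac{15492839}{18865870}\right) = -6 - \frac{15492839}{9432935} = - \frac{72090449}{9432935} \approx -7.6424$)
$t = 48$ ($t = - 8 \frac{-73 - 12}{14 + \frac{1}{35 - 29}} = - 8 \left(- \frac{85}{14 + \frac{1}{6}}\right) = - 8 \left(- \frac{85}{\frac{85}{6}}\right) = - 8 \left(\left(-85\right) \frac{6}{85}\right) = \left(-8\right) \left(-6\right) = 48$)
$t - I = 48 - - \frac{72090449}{9432935} = 48 + \frac{72090449}{9432935} = \frac{524871329}{9432935}$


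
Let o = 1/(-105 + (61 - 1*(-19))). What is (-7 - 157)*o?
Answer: 164/25 ≈ 6.5600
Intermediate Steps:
o = -1/25 (o = 1/(-105 + (61 + 19)) = 1/(-105 + 80) = 1/(-25) = -1/25 ≈ -0.040000)
(-7 - 157)*o = (-7 - 157)*(-1/25) = -164*(-1/25) = 164/25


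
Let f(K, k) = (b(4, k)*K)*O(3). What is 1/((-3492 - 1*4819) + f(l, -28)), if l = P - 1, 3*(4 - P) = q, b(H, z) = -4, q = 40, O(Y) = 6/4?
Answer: -1/8249 ≈ -0.00012123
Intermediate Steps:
O(Y) = 3/2 (O(Y) = 6*(1/4) = 3/2)
P = -28/3 (P = 4 - 1/3*40 = 4 - 40/3 = -28/3 ≈ -9.3333)
l = -31/3 (l = -28/3 - 1 = -31/3 ≈ -10.333)
f(K, k) = -6*K (f(K, k) = -4*K*(3/2) = -6*K)
1/((-3492 - 1*4819) + f(l, -28)) = 1/((-3492 - 1*4819) - 6*(-31/3)) = 1/((-3492 - 4819) + 62) = 1/(-8311 + 62) = 1/(-8249) = -1/8249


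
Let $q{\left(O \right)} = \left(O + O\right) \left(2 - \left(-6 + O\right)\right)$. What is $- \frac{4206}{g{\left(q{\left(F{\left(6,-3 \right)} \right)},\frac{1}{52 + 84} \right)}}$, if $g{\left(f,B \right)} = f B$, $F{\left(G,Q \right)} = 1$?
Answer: $- \frac{286008}{7} \approx -40858.0$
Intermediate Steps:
$q{\left(O \right)} = 2 O \left(8 - O\right)$
$g{\left(f,B \right)} = B f$
$- \frac{4206}{g{\left(q{\left(F{\left(6,-3 \right)} \right)},\frac{1}{52 + 84} \right)}} = - \frac{4206}{\frac{1}{52 + 84} \cdot 2 \cdot 1 \left(8 - 1\right)} = - \frac{4206}{\frac{1}{136} \cdot 2 \cdot 1 \left(8 - 1\right)} = - \frac{4206}{\frac{1}{136} \cdot 2 \cdot 1 \cdot 7} = - \frac{4206}{\frac{1}{136} \cdot 14} = - \frac{4206}{\frac{7}{68}} = \left(-4206\right) \frac{68}{7} = - \frac{286008}{7}$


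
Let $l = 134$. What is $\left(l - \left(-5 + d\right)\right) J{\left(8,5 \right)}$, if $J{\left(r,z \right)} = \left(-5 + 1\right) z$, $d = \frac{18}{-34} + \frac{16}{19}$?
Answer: $- \frac{895920}{323} \approx -2773.7$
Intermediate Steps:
$d = \frac{101}{323}$ ($d = 18 \left(- \frac{1}{34}\right) + 16 \cdot \frac{1}{19} = - \frac{9}{17} + \frac{16}{19} = \frac{101}{323} \approx 0.31269$)
$J{\left(r,z \right)} = - 4 z$
$\left(l - \left(-5 + d\right)\right) J{\left(8,5 \right)} = \left(134 + \left(5 - \frac{101}{323}\right)\right) \left(\left(-4\right) 5\right) = \left(134 + \left(5 - \frac{101}{323}\right)\right) \left(-20\right) = \left(134 + \frac{1514}{323}\right) \left(-20\right) = \frac{44796}{323} \left(-20\right) = - \frac{895920}{323}$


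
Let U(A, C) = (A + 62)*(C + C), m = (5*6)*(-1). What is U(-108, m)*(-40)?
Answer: -110400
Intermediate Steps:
m = -30 (m = 30*(-1) = -30)
U(A, C) = 2*C*(62 + A) (U(A, C) = (62 + A)*(2*C) = 2*C*(62 + A))
U(-108, m)*(-40) = (2*(-30)*(62 - 108))*(-40) = (2*(-30)*(-46))*(-40) = 2760*(-40) = -110400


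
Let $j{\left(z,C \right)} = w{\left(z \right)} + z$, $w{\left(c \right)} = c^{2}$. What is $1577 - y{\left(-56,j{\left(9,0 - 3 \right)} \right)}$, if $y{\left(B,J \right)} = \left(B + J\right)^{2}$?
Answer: $421$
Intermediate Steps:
$j{\left(z,C \right)} = z + z^{2}$ ($j{\left(z,C \right)} = z^{2} + z = z + z^{2}$)
$1577 - y{\left(-56,j{\left(9,0 - 3 \right)} \right)} = 1577 - \left(-56 + 9 \left(1 + 9\right)\right)^{2} = 1577 - \left(-56 + 9 \cdot 10\right)^{2} = 1577 - \left(-56 + 90\right)^{2} = 1577 - 34^{2} = 1577 - 1156 = 421$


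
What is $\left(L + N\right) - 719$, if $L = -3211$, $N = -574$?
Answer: $-4504$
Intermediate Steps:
$\left(L + N\right) - 719 = \left(-3211 - 574\right) - 719 = -3785 - 719 = -4504$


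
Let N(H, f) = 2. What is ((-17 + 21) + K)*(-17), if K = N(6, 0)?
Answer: -102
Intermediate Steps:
K = 2
((-17 + 21) + K)*(-17) = ((-17 + 21) + 2)*(-17) = (4 + 2)*(-17) = 6*(-17) = -102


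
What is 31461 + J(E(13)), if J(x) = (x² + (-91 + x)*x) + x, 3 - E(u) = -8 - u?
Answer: 30453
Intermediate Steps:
E(u) = 11 + u (E(u) = 3 - (-8 - u) = 3 + (8 + u) = 11 + u)
J(x) = x + x² + x*(-91 + x) (J(x) = (x² + x*(-91 + x)) + x = x + x² + x*(-91 + x))
31461 + J(E(13)) = 31461 + 2*(11 + 13)*(-45 + (11 + 13)) = 31461 + 2*24*(-45 + 24) = 31461 + 2*24*(-21) = 31461 - 1008 = 30453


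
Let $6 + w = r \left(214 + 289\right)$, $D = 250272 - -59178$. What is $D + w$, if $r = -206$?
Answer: $205826$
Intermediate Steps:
$D = 309450$ ($D = 250272 + 59178 = 309450$)
$w = -103624$ ($w = -6 - 206 \left(214 + 289\right) = -6 - 103618 = -103624$)
$D + w = 309450 - 103624 = 205826$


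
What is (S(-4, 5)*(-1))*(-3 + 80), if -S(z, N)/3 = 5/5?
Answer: 231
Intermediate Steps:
S(z, N) = -3 (S(z, N) = -15/5 = -3*1 = -3)
(S(-4, 5)*(-1))*(-3 + 80) = (-3*(-1))*(-3 + 80) = 3*77 = 231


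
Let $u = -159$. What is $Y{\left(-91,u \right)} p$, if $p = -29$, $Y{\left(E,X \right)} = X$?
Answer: $4611$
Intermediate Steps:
$Y{\left(-91,u \right)} p = \left(-159\right) \left(-29\right) = 4611$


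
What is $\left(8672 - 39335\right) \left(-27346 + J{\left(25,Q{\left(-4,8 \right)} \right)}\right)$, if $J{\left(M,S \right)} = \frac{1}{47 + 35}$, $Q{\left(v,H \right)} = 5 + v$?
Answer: $\frac{68757821973}{82} \approx 8.3851 \cdot 10^{8}$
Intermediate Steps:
$J{\left(M,S \right)} = \frac{1}{82}$
$\left(8672 - 39335\right) \left(-27346 + J{\left(25,Q{\left(-4,8 \right)} \right)}\right) = \left(8672 - 39335\right) \left(-27346 + \frac{1}{82}\right) = \left(-30663\right) \left(- \frac{2242371}{82}\right) = \frac{68757821973}{82}$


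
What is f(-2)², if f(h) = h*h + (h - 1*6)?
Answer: 16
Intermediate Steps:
f(h) = -6 + h + h² (f(h) = h² + (h - 6) = h² + (-6 + h) = -6 + h + h²)
f(-2)² = (-6 - 2 + (-2)²)² = (-6 - 2 + 4)² = (-4)² = 16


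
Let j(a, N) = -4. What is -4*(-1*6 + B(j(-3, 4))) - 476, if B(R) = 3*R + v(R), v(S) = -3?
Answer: -392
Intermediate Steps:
B(R) = -3 + 3*R (B(R) = 3*R - 3 = -3 + 3*R)
-4*(-1*6 + B(j(-3, 4))) - 476 = -4*(-1*6 + (-3 + 3*(-4))) - 476 = -4*(-6 + (-3 - 12)) - 476 = -4*(-6 - 15) - 476 = -4*(-21) - 476 = 84 - 476 = -392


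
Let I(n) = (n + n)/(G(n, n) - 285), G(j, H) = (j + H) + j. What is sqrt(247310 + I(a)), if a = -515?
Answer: sqrt(8282183439)/183 ≈ 497.30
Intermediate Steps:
G(j, H) = H + 2*j (G(j, H) = (H + j) + j = H + 2*j)
I(n) = 2*n/(-285 + 3*n) (I(n) = (n + n)/((n + 2*n) - 285) = (2*n)/(3*n - 285) = (2*n)/(-285 + 3*n) = 2*n/(-285 + 3*n))
sqrt(247310 + I(a)) = sqrt(247310 + (2/3)*(-515)/(-95 - 515)) = sqrt(247310 + (2/3)*(-515)/(-610)) = sqrt(247310 + (2/3)*(-515)*(-1/610)) = sqrt(247310 + 103/183) = sqrt(45257833/183) = sqrt(8282183439)/183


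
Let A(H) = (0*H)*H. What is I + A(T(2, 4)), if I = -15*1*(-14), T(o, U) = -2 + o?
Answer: 210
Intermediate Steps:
A(H) = 0 (A(H) = 0*H = 0)
I = 210 (I = -15*(-14) = 210)
I + A(T(2, 4)) = 210 + 0 = 210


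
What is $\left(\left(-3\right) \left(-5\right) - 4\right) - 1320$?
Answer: $-1309$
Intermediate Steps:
$\left(\left(-3\right) \left(-5\right) - 4\right) - 1320 = \left(15 - 4\right) - 1320 = 11 - 1320 = -1309$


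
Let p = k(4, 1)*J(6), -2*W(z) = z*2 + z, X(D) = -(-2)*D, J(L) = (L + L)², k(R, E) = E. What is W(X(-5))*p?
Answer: 2160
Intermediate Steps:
J(L) = 4*L² (J(L) = (2*L)² = 4*L²)
X(D) = 2*D
W(z) = -3*z/2 (W(z) = -(z*2 + z)/2 = -(2*z + z)/2 = -3*z/2)
p = 144 (p = 1*(4*6²) = 1*(4*36) = 1*144 = 144)
W(X(-5))*p = -3*(-5)*144 = -3/2*(-10)*144 = 15*144 = 2160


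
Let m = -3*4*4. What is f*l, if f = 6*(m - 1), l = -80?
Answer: 23520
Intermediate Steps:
m = -48 (m = -12*4 = -48)
f = -294 (f = 6*(-48 - 1) = 6*(-49) = -294)
f*l = -294*(-80) = 23520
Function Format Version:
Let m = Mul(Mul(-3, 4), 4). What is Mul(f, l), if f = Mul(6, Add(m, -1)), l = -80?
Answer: 23520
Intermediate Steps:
m = -48 (m = Mul(-12, 4) = -48)
f = -294 (f = Mul(6, Add(-48, -1)) = Mul(6, -49) = -294)
Mul(f, l) = Mul(-294, -80) = 23520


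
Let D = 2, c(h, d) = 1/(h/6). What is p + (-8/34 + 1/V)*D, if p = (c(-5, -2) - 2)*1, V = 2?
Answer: -227/85 ≈ -2.6706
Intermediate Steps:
c(h, d) = 6/h (c(h, d) = 1/(h*(⅙)) = 1/(h/6) = 6/h)
p = -16/5 (p = (6/(-5) - 2)*1 = (6*(-⅕) - 2)*1 = (-6/5 - 2)*1 = -16/5*1 = -16/5 ≈ -3.2000)
p + (-8/34 + 1/V)*D = -16/5 + (-8/34 + 1/2)*2 = -16/5 + (-8*1/34 + 1*(½))*2 = -16/5 + (-4/17 + ½)*2 = -16/5 + (9/34)*2 = -16/5 + 9/17 = -227/85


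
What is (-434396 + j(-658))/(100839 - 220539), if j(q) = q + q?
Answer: 108928/29925 ≈ 3.6400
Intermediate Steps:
j(q) = 2*q
(-434396 + j(-658))/(100839 - 220539) = (-434396 + 2*(-658))/(100839 - 220539) = (-434396 - 1316)/(-119700) = -435712*(-1/119700) = 108928/29925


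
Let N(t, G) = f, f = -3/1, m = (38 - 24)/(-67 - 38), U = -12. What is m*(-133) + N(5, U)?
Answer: 221/15 ≈ 14.733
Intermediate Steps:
m = -2/15 (m = 14/(-105) = 14*(-1/105) = -2/15 ≈ -0.13333)
f = -3 (f = -3*1 = -3)
N(t, G) = -3
m*(-133) + N(5, U) = -2/15*(-133) - 3 = 266/15 - 3 = 221/15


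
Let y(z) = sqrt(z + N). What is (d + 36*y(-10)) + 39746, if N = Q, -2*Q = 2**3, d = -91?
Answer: 39655 + 36*I*sqrt(14) ≈ 39655.0 + 134.7*I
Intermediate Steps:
Q = -4 (Q = -1/2*2**3 = -1/2*8 = -4)
N = -4
y(z) = sqrt(-4 + z) (y(z) = sqrt(z - 4) = sqrt(-4 + z))
(d + 36*y(-10)) + 39746 = (-91 + 36*sqrt(-4 - 10)) + 39746 = (-91 + 36*sqrt(-14)) + 39746 = (-91 + 36*(I*sqrt(14))) + 39746 = (-91 + 36*I*sqrt(14)) + 39746 = 39655 + 36*I*sqrt(14)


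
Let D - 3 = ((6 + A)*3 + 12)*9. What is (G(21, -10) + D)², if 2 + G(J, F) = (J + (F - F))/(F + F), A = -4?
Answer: 10491121/400 ≈ 26228.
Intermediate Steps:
D = 165 (D = 3 + ((6 - 4)*3 + 12)*9 = 3 + (2*3 + 12)*9 = 3 + (6 + 12)*9 = 3 + 18*9 = 3 + 162 = 165)
G(J, F) = -2 + J/(2*F) (G(J, F) = -2 + (J + (F - F))/(F + F) = -2 + (J + 0)/((2*F)) = -2 + J*(1/(2*F)) = -2 + J/(2*F))
(G(21, -10) + D)² = ((-2 + (½)*21/(-10)) + 165)² = ((-2 + (½)*21*(-⅒)) + 165)² = ((-2 - 21/20) + 165)² = (-61/20 + 165)² = (3239/20)² = 10491121/400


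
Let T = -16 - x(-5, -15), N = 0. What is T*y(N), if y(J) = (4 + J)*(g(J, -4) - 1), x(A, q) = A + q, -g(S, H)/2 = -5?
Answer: 144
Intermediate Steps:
g(S, H) = 10 (g(S, H) = -2*(-5) = 10)
T = 4 (T = -16 - (-5 - 15) = -16 - 1*(-20) = -16 + 20 = 4)
y(J) = 36 + 9*J (y(J) = (4 + J)*(10 - 1) = (4 + J)*9 = 36 + 9*J)
T*y(N) = 4*(36 + 9*0) = 4*(36 + 0) = 4*36 = 144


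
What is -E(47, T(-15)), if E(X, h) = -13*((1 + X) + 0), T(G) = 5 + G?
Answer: 624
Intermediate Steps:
E(X, h) = -13 - 13*X (E(X, h) = -13*(1 + X) = -13 - 13*X)
-E(47, T(-15)) = -(-13 - 13*47) = -(-13 - 611) = -1*(-624) = 624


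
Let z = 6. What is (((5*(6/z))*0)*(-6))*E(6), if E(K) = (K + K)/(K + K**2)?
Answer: 0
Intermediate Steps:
E(K) = 2*K/(K + K**2) (E(K) = (2*K)/(K + K**2) = 2*K/(K + K**2))
(((5*(6/z))*0)*(-6))*E(6) = (((5*(6/6))*0)*(-6))*(2/(1 + 6)) = (((5*(6*(1/6)))*0)*(-6))*(2/7) = (((5*1)*0)*(-6))*(2*(1/7)) = ((5*0)*(-6))*(2/7) = (0*(-6))*(2/7) = 0*(2/7) = 0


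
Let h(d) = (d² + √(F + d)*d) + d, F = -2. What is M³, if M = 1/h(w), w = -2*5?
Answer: I/(3000*(135*I + 154*√3)) ≈ 5.0351e-7 + 9.9484e-7*I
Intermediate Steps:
w = -10
h(d) = d + d² + d*√(-2 + d) (h(d) = (d² + √(-2 + d)*d) + d = (d² + d*√(-2 + d)) + d = d + d² + d*√(-2 + d))
M = 1/(90 - 20*I*√3) (M = 1/(-10*(1 - 10 + √(-2 - 10))) = 1/(-10*(1 - 10 + √(-12))) = 1/(-10*(1 - 10 + 2*I*√3)) = 1/(-10*(-9 + 2*I*√3)) = 1/(90 - 20*I*√3) ≈ 0.0096774 + 0.0037248*I)
M³ = (3/310 + I*√3/465)³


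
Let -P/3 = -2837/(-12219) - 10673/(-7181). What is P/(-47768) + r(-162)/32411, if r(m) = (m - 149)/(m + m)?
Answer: 252241787921075/1833934620358413972 ≈ 0.00013754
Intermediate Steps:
r(m) = (-149 + m)/(2*m) (r(m) = (-149 + m)/((2*m)) = (-149 + m)*(1/(2*m)) = (-149 + m)/(2*m))
P = -150785884/29248213 (P = -3*(-2837/(-12219) - 10673/(-7181)) = -3*(-2837*(-1/12219) - 10673*(-1/7181)) = -3*(2837/12219 + 10673/7181) = -3*150785884/87744639 = -150785884/29248213 ≈ -5.1554)
P/(-47768) + r(-162)/32411 = -150785884/29248213/(-47768) + ((½)*(-149 - 162)/(-162))/32411 = -150785884/29248213*(-1/47768) + ((½)*(-1/162)*(-311))*(1/32411) = 37696471/349282159646 + (311/324)*(1/32411) = 37696471/349282159646 + 311/10501164 = 252241787921075/1833934620358413972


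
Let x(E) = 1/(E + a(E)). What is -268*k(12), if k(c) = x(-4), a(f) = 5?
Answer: -268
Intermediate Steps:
x(E) = 1/(5 + E) (x(E) = 1/(E + 5) = 1/(5 + E))
k(c) = 1 (k(c) = 1/(5 - 4) = 1/1 = 1)
-268*k(12) = -268*1 = -268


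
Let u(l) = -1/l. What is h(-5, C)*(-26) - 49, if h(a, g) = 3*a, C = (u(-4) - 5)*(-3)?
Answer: 341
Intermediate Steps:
C = 57/4 (C = (-1/(-4) - 5)*(-3) = (-1*(-¼) - 5)*(-3) = (¼ - 5)*(-3) = -19/4*(-3) = 57/4 ≈ 14.250)
h(-5, C)*(-26) - 49 = (3*(-5))*(-26) - 49 = -15*(-26) - 49 = 390 - 49 = 341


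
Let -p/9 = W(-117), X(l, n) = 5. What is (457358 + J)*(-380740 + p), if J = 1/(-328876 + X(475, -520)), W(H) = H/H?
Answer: -57269135895789933/328871 ≈ -1.7414e+11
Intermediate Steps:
W(H) = 1
p = -9 (p = -9*1 = -9)
J = -1/328871 (J = 1/(-328876 + 5) = 1/(-328871) = -1/328871 ≈ -3.0407e-6)
(457358 + J)*(-380740 + p) = (457358 - 1/328871)*(-380740 - 9) = (150411782817/328871)*(-380749) = -57269135895789933/328871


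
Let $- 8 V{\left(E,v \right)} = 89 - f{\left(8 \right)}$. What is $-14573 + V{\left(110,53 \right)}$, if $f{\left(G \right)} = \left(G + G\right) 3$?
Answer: $- \frac{116625}{8} \approx -14578.0$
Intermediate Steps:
$f{\left(G \right)} = 6 G$ ($f{\left(G \right)} = 2 G 3 = 6 G$)
$V{\left(E,v \right)} = - \frac{41}{8}$ ($V{\left(E,v \right)} = - \frac{89 - 6 \cdot 8}{8} = - \frac{89 - 48}{8} = \left(- \frac{1}{8}\right) 41 = - \frac{41}{8}$)
$-14573 + V{\left(110,53 \right)} = -14573 - \frac{41}{8} = - \frac{116625}{8}$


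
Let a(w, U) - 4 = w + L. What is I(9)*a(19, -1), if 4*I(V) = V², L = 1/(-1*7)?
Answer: 3240/7 ≈ 462.86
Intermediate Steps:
L = -⅐ (L = 1/(-7) = -⅐ ≈ -0.14286)
I(V) = V²/4
a(w, U) = 27/7 + w (a(w, U) = 4 + (w - ⅐) = 4 + (-⅐ + w) = 27/7 + w)
I(9)*a(19, -1) = ((¼)*9²)*(27/7 + 19) = ((¼)*81)*(160/7) = (81/4)*(160/7) = 3240/7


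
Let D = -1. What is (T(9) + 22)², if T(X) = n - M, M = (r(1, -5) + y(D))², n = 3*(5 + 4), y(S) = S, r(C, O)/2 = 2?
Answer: 1600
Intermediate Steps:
r(C, O) = 4 (r(C, O) = 2*2 = 4)
n = 27 (n = 3*9 = 27)
M = 9 (M = (4 - 1)² = 3² = 9)
T(X) = 18 (T(X) = 27 - 1*9 = 27 - 9 = 18)
(T(9) + 22)² = (18 + 22)² = 40² = 1600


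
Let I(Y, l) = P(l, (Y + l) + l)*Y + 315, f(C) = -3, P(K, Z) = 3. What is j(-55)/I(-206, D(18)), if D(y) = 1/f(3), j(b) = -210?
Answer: 70/101 ≈ 0.69307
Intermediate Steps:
D(y) = -1/3 (D(y) = 1/(-3) = -1/3)
I(Y, l) = 315 + 3*Y (I(Y, l) = 3*Y + 315 = 315 + 3*Y)
j(-55)/I(-206, D(18)) = -210/(315 + 3*(-206)) = -210/(315 - 618) = -210/(-303) = -210*(-1/303) = 70/101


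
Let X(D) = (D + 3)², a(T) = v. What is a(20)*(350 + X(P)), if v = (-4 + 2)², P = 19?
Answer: 3336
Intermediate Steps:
v = 4 (v = (-2)² = 4)
a(T) = 4
X(D) = (3 + D)²
a(20)*(350 + X(P)) = 4*(350 + (3 + 19)²) = 4*(350 + 22²) = 4*(350 + 484) = 4*834 = 3336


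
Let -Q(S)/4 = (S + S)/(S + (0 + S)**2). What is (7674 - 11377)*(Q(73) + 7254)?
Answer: -993862982/37 ≈ -2.6861e+7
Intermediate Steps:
Q(S) = -8*S/(S + S**2) (Q(S) = -4*(S + S)/(S + (0 + S)**2) = -4*2*S/(S + S**2) = -8*S/(S + S**2))
(7674 - 11377)*(Q(73) + 7254) = (7674 - 11377)*(-8/(1 + 73) + 7254) = -3703*(-8/74 + 7254) = -3703*(-8*1/74 + 7254) = -3703*(-4/37 + 7254) = -3703*268394/37 = -993862982/37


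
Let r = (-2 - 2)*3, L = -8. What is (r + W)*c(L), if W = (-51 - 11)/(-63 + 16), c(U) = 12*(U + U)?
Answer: 96384/47 ≈ 2050.7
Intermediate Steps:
r = -12 (r = -4*3 = -12)
c(U) = 24*U (c(U) = 12*(2*U) = 24*U)
W = 62/47 (W = -62/(-47) = -62*(-1/47) = 62/47 ≈ 1.3191)
(r + W)*c(L) = (-12 + 62/47)*(24*(-8)) = -502/47*(-192) = 96384/47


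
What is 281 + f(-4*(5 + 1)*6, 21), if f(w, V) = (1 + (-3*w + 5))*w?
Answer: -62791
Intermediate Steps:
f(w, V) = w*(6 - 3*w) (f(w, V) = (1 + (5 - 3*w))*w = (6 - 3*w)*w = w*(6 - 3*w))
281 + f(-4*(5 + 1)*6, 21) = 281 + 3*(-4*(5 + 1)*6)*(2 - (-4*(5 + 1))*6) = 281 + 3*(-4*6*6)*(2 - (-4*6)*6) = 281 + 3*(-2*12*6)*(2 - (-2*12)*6) = 281 + 3*(-24*6)*(2 - (-24)*6) = 281 + 3*(-144)*(2 - 1*(-144)) = 281 + 3*(-144)*(2 + 144) = 281 + 3*(-144)*146 = 281 - 63072 = -62791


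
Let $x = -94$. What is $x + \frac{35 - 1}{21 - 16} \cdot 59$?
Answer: $\frac{1536}{5} \approx 307.2$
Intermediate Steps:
$x + \frac{35 - 1}{21 - 16} \cdot 59 = -94 + \frac{35 - 1}{21 - 16} \cdot 59 = -94 + \frac{34}{21 + \left(-35 + 19\right)} 59 = -94 + \frac{34}{21 - 16} \cdot 59 = -94 + \frac{34}{5} \cdot 59 = -94 + \frac{2006}{5} = \frac{1536}{5}$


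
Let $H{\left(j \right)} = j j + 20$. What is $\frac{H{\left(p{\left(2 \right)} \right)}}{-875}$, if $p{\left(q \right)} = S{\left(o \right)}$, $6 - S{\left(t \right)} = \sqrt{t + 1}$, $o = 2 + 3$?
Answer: $- \frac{62}{875} + \frac{12 \sqrt{6}}{875} \approx -0.037264$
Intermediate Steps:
$o = 5$
$S{\left(t \right)} = 6 - \sqrt{1 + t}$ ($S{\left(t \right)} = 6 - \sqrt{t + 1} = 6 - \sqrt{1 + t}$)
$p{\left(q \right)} = 6 - \sqrt{6}$ ($p{\left(q \right)} = 6 - \sqrt{1 + 5} = 6 - \sqrt{6}$)
$H{\left(j \right)} = 20 + j^{2}$ ($H{\left(j \right)} = j^{2} + 20 = 20 + j^{2}$)
$\frac{H{\left(p{\left(2 \right)} \right)}}{-875} = \frac{20 + \left(6 - \sqrt{6}\right)^{2}}{-875} = \left(20 + \left(6 - \sqrt{6}\right)^{2}\right) \left(- \frac{1}{875}\right) = - \frac{4}{175} - \frac{\left(6 - \sqrt{6}\right)^{2}}{875}$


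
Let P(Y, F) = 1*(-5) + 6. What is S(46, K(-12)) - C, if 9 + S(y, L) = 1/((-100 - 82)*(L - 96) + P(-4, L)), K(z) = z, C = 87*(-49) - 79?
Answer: 85173782/19657 ≈ 4333.0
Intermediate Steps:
C = -4342 (C = -4263 - 79 = -4342)
P(Y, F) = 1 (P(Y, F) = -5 + 6 = 1)
S(y, L) = -9 + 1/(17473 - 182*L) (S(y, L) = -9 + 1/((-100 - 82)*(L - 96) + 1) = -9 + 1/(-182*(-96 + L) + 1) = -9 + 1/((17472 - 182*L) + 1) = -9 + 1/(17473 - 182*L))
S(46, K(-12)) - C = 2*(-78628 + 819*(-12))/(17473 - 182*(-12)) - 1*(-4342) = 2*(-78628 - 9828)/(17473 + 2184) + 4342 = 2*(-88456)/19657 + 4342 = 2*(1/19657)*(-88456) + 4342 = -176912/19657 + 4342 = 85173782/19657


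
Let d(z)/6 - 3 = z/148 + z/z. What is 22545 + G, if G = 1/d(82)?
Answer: 22793032/1011 ≈ 22545.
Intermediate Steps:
d(z) = 24 + 3*z/74 (d(z) = 18 + 6*(z/148 + z/z) = 18 + 6*(z*(1/148) + 1) = 18 + 6*(z/148 + 1) = 18 + 6*(1 + z/148) = 18 + (6 + 3*z/74) = 24 + 3*z/74)
G = 37/1011 (G = 1/(24 + (3/74)*82) = 1/(24 + 123/37) = 1/(1011/37) = 37/1011 ≈ 0.036597)
22545 + G = 22545 + 37/1011 = 22793032/1011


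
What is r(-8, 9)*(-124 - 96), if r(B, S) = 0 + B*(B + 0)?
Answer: -14080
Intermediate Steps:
r(B, S) = B² (r(B, S) = 0 + B*B = 0 + B² = B²)
r(-8, 9)*(-124 - 96) = (-8)²*(-124 - 96) = 64*(-220) = -14080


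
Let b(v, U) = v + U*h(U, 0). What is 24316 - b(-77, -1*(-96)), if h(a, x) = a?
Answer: 15177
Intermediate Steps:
b(v, U) = v + U² (b(v, U) = v + U*U = v + U²)
24316 - b(-77, -1*(-96)) = 24316 - (-77 + (-1*(-96))²) = 24316 - (-77 + 96²) = 24316 - (-77 + 9216) = 24316 - 1*9139 = 24316 - 9139 = 15177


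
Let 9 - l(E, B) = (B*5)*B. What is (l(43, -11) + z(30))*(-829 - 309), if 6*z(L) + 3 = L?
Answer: 673127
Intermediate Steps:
z(L) = -½ + L/6
l(E, B) = 9 - 5*B² (l(E, B) = 9 - B*5*B = 9 - 5*B*B = 9 - 5*B²)
(l(43, -11) + z(30))*(-829 - 309) = ((9 - 5*(-11)²) + (-½ + (⅙)*30))*(-829 - 309) = ((9 - 5*121) + (-½ + 5))*(-1138) = ((9 - 605) + 9/2)*(-1138) = (-596 + 9/2)*(-1138) = -1183/2*(-1138) = 673127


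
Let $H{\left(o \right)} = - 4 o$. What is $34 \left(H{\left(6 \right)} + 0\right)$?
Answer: $-816$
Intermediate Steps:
$34 \left(H{\left(6 \right)} + 0\right) = 34 \left(\left(-4\right) 6 + 0\right) = 34 \left(-24 + 0\right) = 34 \left(-24\right) = -816$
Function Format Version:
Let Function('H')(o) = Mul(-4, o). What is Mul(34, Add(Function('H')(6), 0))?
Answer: -816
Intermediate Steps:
Mul(34, Add(Function('H')(6), 0)) = Mul(34, Add(Mul(-4, 6), 0)) = Mul(34, Add(-24, 0)) = Mul(34, -24) = -816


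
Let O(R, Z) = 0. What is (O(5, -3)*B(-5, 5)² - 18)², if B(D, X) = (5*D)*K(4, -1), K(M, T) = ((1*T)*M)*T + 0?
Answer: 324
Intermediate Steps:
K(M, T) = M*T² (K(M, T) = (T*M)*T + 0 = (M*T)*T + 0 = M*T² + 0 = M*T²)
B(D, X) = 20*D (B(D, X) = (5*D)*(4*(-1)²) = (5*D)*(4*1) = (5*D)*4 = 20*D)
(O(5, -3)*B(-5, 5)² - 18)² = (0*(20*(-5))² - 18)² = (0*(-100)² - 18)² = (0*10000 - 18)² = (0 - 18)² = (-18)² = 324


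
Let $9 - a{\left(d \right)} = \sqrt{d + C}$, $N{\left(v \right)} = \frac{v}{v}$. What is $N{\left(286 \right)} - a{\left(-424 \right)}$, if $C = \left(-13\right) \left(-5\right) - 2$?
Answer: $-8 + 19 i \approx -8.0 + 19.0 i$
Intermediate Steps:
$N{\left(v \right)} = 1$
$C = 63$ ($C = 65 - 2 = 63$)
$a{\left(d \right)} = 9 - \sqrt{63 + d}$ ($a{\left(d \right)} = 9 - \sqrt{d + 63} = 9 - \sqrt{63 + d}$)
$N{\left(286 \right)} - a{\left(-424 \right)} = 1 - \left(9 - \sqrt{63 - 424}\right) = 1 - \left(9 - \sqrt{-361}\right) = 1 - \left(9 - 19 i\right) = -8 + 19 i$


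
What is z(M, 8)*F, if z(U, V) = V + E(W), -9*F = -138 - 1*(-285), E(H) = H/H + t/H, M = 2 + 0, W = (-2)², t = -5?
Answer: -1519/12 ≈ -126.58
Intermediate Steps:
W = 4
M = 2
E(H) = 1 - 5/H (E(H) = H/H - 5/H = 1 - 5/H)
F = -49/3 (F = -(-138 - 1*(-285))/9 = -(-138 + 285)/9 = -⅑*147 = -49/3 ≈ -16.333)
z(U, V) = -¼ + V (z(U, V) = V + (-5 + 4)/4 = V + (¼)*(-1) = V - ¼ = -¼ + V)
z(M, 8)*F = (-¼ + 8)*(-49/3) = (31/4)*(-49/3) = -1519/12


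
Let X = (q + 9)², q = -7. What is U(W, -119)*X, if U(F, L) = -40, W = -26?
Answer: -160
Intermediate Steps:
X = 4 (X = (-7 + 9)² = 2² = 4)
U(W, -119)*X = -40*4 = -160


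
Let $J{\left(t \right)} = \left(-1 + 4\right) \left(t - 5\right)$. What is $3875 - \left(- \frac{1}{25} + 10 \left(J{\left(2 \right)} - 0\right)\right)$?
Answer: $\frac{99126}{25} \approx 3965.0$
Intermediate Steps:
$J{\left(t \right)} = -15 + 3 t$ ($J{\left(t \right)} = 3 \left(-5 + t\right) = -15 + 3 t$)
$3875 - \left(- \frac{1}{25} + 10 \left(J{\left(2 \right)} - 0\right)\right) = 3875 - \left(- \frac{1}{25} + 10 \left(\left(-15 + 3 \cdot 2\right) - 0\right)\right) = 3875 - \left(- \frac{1}{25} + 10 \left(\left(-15 + 6\right) + 0\right)\right) = 3875 - \left(- \frac{1}{25} + 10 \left(-9 + 0\right)\right) = 3875 + \left(\frac{1}{25} - -90\right) = 3875 + \left(\frac{1}{25} + 90\right) = 3875 + \frac{2251}{25} = \frac{99126}{25}$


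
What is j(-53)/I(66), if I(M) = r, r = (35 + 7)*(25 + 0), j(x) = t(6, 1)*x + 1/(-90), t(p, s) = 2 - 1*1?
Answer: -4771/94500 ≈ -0.050487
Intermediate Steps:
t(p, s) = 1 (t(p, s) = 2 - 1 = 1)
j(x) = -1/90 + x (j(x) = 1*x + 1/(-90) = x - 1/90 = -1/90 + x)
r = 1050 (r = 42*25 = 1050)
I(M) = 1050
j(-53)/I(66) = (-1/90 - 53)/1050 = -4771/90*1/1050 = -4771/94500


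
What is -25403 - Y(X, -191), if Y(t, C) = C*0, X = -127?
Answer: -25403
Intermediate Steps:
Y(t, C) = 0
-25403 - Y(X, -191) = -25403 - 1*0 = -25403 + 0 = -25403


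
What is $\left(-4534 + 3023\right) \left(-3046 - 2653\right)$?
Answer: $8611189$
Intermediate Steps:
$\left(-4534 + 3023\right) \left(-3046 - 2653\right) = \left(-1511\right) \left(-5699\right) = 8611189$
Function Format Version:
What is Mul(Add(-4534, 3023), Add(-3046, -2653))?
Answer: 8611189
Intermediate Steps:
Mul(Add(-4534, 3023), Add(-3046, -2653)) = Mul(-1511, -5699) = 8611189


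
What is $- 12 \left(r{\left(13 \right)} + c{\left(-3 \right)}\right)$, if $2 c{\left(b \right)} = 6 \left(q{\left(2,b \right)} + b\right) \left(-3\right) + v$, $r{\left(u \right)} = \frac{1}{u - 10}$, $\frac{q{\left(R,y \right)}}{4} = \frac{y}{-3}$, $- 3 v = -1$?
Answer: $102$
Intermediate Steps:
$v = \frac{1}{3}$ ($v = \left(- \frac{1}{3}\right) \left(-1\right) = \frac{1}{3} \approx 0.33333$)
$q{\left(R,y \right)} = - \frac{4 y}{3}$ ($q{\left(R,y \right)} = 4 \frac{y}{-3} = 4 y \left(- \frac{1}{3}\right) = 4 \left(- \frac{y}{3}\right) = - \frac{4 y}{3}$)
$r{\left(u \right)} = \frac{1}{-10 + u}$
$c{\left(b \right)} = \frac{1}{6} + 3 b$ ($c{\left(b \right)} = \frac{6 \left(- \frac{4 b}{3} + b\right) \left(-3\right) + \frac{1}{3}}{2} = \frac{6 \left(- \frac{b}{3}\right) \left(-3\right) + \frac{1}{3}}{2} = \frac{- 2 b \left(-3\right) + \frac{1}{3}}{2} = \frac{6 b + \frac{1}{3}}{2} = \frac{\frac{1}{3} + 6 b}{2} = \frac{1}{6} + 3 b$)
$- 12 \left(r{\left(13 \right)} + c{\left(-3 \right)}\right) = - 12 \left(\frac{1}{-10 + 13} + \left(\frac{1}{6} + 3 \left(-3\right)\right)\right) = - 12 \left(\frac{1}{3} + \left(\frac{1}{6} - 9\right)\right) = - 12 \left(\frac{1}{3} - \frac{53}{6}\right) = \left(-12\right) \left(- \frac{17}{2}\right) = 102$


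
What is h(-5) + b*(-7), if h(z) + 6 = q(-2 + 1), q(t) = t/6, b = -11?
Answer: 425/6 ≈ 70.833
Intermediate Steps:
q(t) = t/6 (q(t) = t*(⅙) = t/6)
h(z) = -37/6 (h(z) = -6 + (-2 + 1)/6 = -6 + (⅙)*(-1) = -6 - ⅙ = -37/6)
h(-5) + b*(-7) = -37/6 - 11*(-7) = -37/6 + 77 = 425/6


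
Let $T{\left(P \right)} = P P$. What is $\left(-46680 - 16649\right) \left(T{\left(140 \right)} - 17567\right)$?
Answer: $-128747857$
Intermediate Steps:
$T{\left(P \right)} = P^{2}$
$\left(-46680 - 16649\right) \left(T{\left(140 \right)} - 17567\right) = \left(-46680 - 16649\right) \left(140^{2} - 17567\right) = - 63329 \left(19600 - 17567\right) = \left(-63329\right) 2033 = -128747857$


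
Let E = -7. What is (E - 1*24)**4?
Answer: 923521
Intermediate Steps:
(E - 1*24)**4 = (-7 - 1*24)**4 = (-7 - 24)**4 = (-31)**4 = 923521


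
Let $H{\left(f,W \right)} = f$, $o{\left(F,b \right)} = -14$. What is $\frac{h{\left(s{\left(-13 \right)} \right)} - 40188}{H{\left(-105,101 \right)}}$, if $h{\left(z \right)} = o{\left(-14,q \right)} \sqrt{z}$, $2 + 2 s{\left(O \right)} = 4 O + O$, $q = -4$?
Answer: $\frac{13396}{35} + \frac{i \sqrt{134}}{15} \approx 382.74 + 0.77172 i$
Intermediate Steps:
$s{\left(O \right)} = -1 + \frac{5 O}{2}$ ($s{\left(O \right)} = -1 + \frac{4 O + O}{2} = -1 + \frac{5 O}{2}$)
$h{\left(z \right)} = - 14 \sqrt{z}$
$\frac{h{\left(s{\left(-13 \right)} \right)} - 40188}{H{\left(-105,101 \right)}} = \frac{- 14 \sqrt{-1 + \frac{5}{2} \left(-13\right)} - 40188}{-105} = \left(- 14 \sqrt{-1 - \frac{65}{2}} - 40188\right) \left(- \frac{1}{105}\right) = \left(- 14 \sqrt{- \frac{67}{2}} - 40188\right) \left(- \frac{1}{105}\right) = \left(- 14 \frac{i \sqrt{134}}{2} - 40188\right) \left(- \frac{1}{105}\right) = \left(- 7 i \sqrt{134} - 40188\right) \left(- \frac{1}{105}\right) = \left(-40188 - 7 i \sqrt{134}\right) \left(- \frac{1}{105}\right) = \frac{13396}{35} + \frac{i \sqrt{134}}{15}$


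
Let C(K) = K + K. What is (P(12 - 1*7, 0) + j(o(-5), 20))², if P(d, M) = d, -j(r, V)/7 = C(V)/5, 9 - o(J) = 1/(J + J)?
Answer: 2601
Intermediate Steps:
C(K) = 2*K
o(J) = 9 - 1/(2*J) (o(J) = 9 - 1/(J + J) = 9 - 1/(2*J))
j(r, V) = -14*V/5 (j(r, V) = -7*2*V/5 = -14*V/5)
(P(12 - 1*7, 0) + j(o(-5), 20))² = ((12 - 1*7) - 14/5*20)² = ((12 - 7) - 56)² = (5 - 56)² = (-51)² = 2601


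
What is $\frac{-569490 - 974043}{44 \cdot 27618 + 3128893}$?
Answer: $- \frac{1543533}{4344085} \approx -0.35532$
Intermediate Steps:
$\frac{-569490 - 974043}{44 \cdot 27618 + 3128893} = - \frac{1543533}{1215192 + 3128893} = - \frac{1543533}{4344085}$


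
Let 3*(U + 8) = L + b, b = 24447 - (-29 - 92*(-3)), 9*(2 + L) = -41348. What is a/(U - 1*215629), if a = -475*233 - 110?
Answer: 598239/1129153 ≈ 0.52981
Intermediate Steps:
L = -41366/9 (L = -2 + (⅑)*(-41348) = -2 - 41348/9 = -41366/9 ≈ -4596.2)
b = 24200 (b = 24447 - (-29 + 276) = 24447 - 1*247 = 24447 - 247 = 24200)
a = -110785 (a = -110675 - 110 = -110785)
U = 176218/27 (U = -8 + (-41366/9 + 24200)/3 = -8 + (⅓)*(176434/9) = -8 + 176434/27 = 176218/27 ≈ 6526.6)
a/(U - 1*215629) = -110785/(176218/27 - 1*215629) = -110785/(176218/27 - 215629) = -110785/(-5645765/27) = -110785*(-27/5645765) = 598239/1129153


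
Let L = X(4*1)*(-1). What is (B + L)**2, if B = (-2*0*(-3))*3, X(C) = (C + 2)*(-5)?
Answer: 900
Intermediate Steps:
X(C) = -10 - 5*C (X(C) = (2 + C)*(-5) = -10 - 5*C)
L = 30 (L = (-10 - 20)*(-1) = -30*(-1) = 30)
B = 0 (B = (0*(-3))*3 = 0*3 = 0)
(B + L)**2 = (0 + 30)**2 = 30**2 = 900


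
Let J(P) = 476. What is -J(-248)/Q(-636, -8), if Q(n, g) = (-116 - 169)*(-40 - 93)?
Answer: -68/5415 ≈ -0.012558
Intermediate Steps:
Q(n, g) = 37905 (Q(n, g) = -285*(-133) = 37905)
-J(-248)/Q(-636, -8) = -476/37905 = -1*68/5415 = -68/5415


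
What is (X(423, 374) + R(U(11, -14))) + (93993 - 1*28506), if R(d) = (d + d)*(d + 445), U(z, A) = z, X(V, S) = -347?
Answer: 75172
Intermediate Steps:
R(d) = 2*d*(445 + d) (R(d) = (2*d)*(445 + d) = 2*d*(445 + d))
(X(423, 374) + R(U(11, -14))) + (93993 - 1*28506) = (-347 + 2*11*(445 + 11)) + (93993 - 1*28506) = (-347 + 2*11*456) + (93993 - 28506) = (-347 + 10032) + 65487 = 9685 + 65487 = 75172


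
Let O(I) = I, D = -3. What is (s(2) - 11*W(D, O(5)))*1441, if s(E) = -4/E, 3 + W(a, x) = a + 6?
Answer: -2882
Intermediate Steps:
W(a, x) = 3 + a (W(a, x) = -3 + (a + 6) = -3 + (6 + a) = 3 + a)
(s(2) - 11*W(D, O(5)))*1441 = (-4/2 - 11*(3 - 3))*1441 = (-4*1/2 - 11*0)*1441 = (-2 + 0)*1441 = -2*1441 = -2882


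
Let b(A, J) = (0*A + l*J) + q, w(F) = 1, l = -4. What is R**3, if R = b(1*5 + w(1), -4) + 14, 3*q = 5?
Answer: 857375/27 ≈ 31755.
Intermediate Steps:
q = 5/3 (q = (1/3)*5 = 5/3 ≈ 1.6667)
b(A, J) = 5/3 - 4*J (b(A, J) = (0*A - 4*J) + 5/3 = (0 - 4*J) + 5/3 = -4*J + 5/3 = 5/3 - 4*J)
R = 95/3 (R = (5/3 - 4*(-4)) + 14 = (5/3 + 16) + 14 = 53/3 + 14 = 95/3 ≈ 31.667)
R**3 = (95/3)**3 = 857375/27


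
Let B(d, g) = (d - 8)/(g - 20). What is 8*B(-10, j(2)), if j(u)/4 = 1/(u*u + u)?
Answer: 216/29 ≈ 7.4483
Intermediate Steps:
j(u) = 4/(u + u²) (j(u) = 4/(u*u + u) = 4/(u² + u) = 4/(u + u²))
B(d, g) = (-8 + d)/(-20 + g)
8*B(-10, j(2)) = 8*((-8 - 10)/(-20 + 4/(2*(1 + 2)))) = 8*(-18/(-20 + 4*(½)/3)) = 8*(-18/(-20 + 4*(½)*(⅓))) = 8*(-18/(-20 + ⅔)) = 8*(-18/(-58/3)) = 8*(-3/58*(-18)) = 8*(27/29) = 216/29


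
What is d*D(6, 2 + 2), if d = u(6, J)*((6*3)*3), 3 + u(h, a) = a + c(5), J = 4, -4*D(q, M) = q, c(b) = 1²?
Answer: -162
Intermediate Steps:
c(b) = 1
D(q, M) = -q/4
u(h, a) = -2 + a (u(h, a) = -3 + (a + 1) = -3 + (1 + a) = -2 + a)
d = 108 (d = (-2 + 4)*((6*3)*3) = 2*(18*3) = 2*54 = 108)
d*D(6, 2 + 2) = 108*(-¼*6) = 108*(-3/2) = -162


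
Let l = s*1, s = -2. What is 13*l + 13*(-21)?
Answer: -299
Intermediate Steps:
l = -2 (l = -2*1 = -2)
13*l + 13*(-21) = 13*(-2) + 13*(-21) = -26 - 273 = -299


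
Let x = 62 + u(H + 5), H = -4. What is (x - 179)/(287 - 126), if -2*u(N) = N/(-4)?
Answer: -935/1288 ≈ -0.72593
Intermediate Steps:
u(N) = N/8 (u(N) = -N/(2*(-4)) = -N*(-1)/(2*4) = -(-1)*N/8 = N/8)
x = 497/8 (x = 62 + (-4 + 5)/8 = 62 + (⅛)*1 = 62 + ⅛ = 497/8 ≈ 62.125)
(x - 179)/(287 - 126) = (497/8 - 179)/(287 - 126) = -935/8/161 = -935/8*1/161 = -935/1288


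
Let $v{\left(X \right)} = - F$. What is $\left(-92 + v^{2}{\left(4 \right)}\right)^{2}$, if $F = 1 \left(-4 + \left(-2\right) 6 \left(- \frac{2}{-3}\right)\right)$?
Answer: $2704$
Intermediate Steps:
$F = -12$ ($F = 1 \left(-4 - 12 \left(\left(-2\right) \left(- \frac{1}{3}\right)\right)\right) = 1 \left(-4 - 8\right) = 1 \left(-12\right) = -12$)
$v{\left(X \right)} = 12$ ($v{\left(X \right)} = \left(-1\right) \left(-12\right) = 12$)
$\left(-92 + v^{2}{\left(4 \right)}\right)^{2} = \left(-92 + 12^{2}\right)^{2} = \left(-92 + 144\right)^{2} = 52^{2} = 2704$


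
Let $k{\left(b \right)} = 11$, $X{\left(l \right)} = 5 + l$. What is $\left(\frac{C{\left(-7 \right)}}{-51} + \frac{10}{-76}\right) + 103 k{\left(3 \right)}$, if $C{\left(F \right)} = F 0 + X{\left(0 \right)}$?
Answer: $\frac{2195309}{1938} \approx 1132.8$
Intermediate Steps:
$C{\left(F \right)} = 5$ ($C{\left(F \right)} = F 0 + \left(5 + 0\right) = 0 + 5 = 5$)
$\left(\frac{C{\left(-7 \right)}}{-51} + \frac{10}{-76}\right) + 103 k{\left(3 \right)} = \left(\frac{5}{-51} + \frac{10}{-76}\right) + 103 \cdot 11 = \left(5 \left(- \frac{1}{51}\right) + 10 \left(- \frac{1}{76}\right)\right) + 1133 = \left(- \frac{5}{51} - \frac{5}{38}\right) + 1133 = - \frac{445}{1938} + 1133 = \frac{2195309}{1938}$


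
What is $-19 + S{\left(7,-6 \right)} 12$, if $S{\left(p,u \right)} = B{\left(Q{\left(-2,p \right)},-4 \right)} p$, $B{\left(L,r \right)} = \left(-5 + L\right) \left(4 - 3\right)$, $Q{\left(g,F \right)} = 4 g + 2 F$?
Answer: $65$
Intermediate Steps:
$Q{\left(g,F \right)} = 2 F + 4 g$
$B{\left(L,r \right)} = -5 + L$ ($B{\left(L,r \right)} = \left(-5 + L\right) 1 = -5 + L$)
$S{\left(p,u \right)} = p \left(-13 + 2 p\right)$ ($S{\left(p,u \right)} = \left(-5 + \left(2 p + 4 \left(-2\right)\right)\right) p = \left(-5 + \left(2 p - 8\right)\right) p = \left(-5 + \left(-8 + 2 p\right)\right) p = \left(-13 + 2 p\right) p = p \left(-13 + 2 p\right)$)
$-19 + S{\left(7,-6 \right)} 12 = -19 + 7 \left(-13 + 2 \cdot 7\right) 12 = -19 + 7 \left(-13 + 14\right) 12 = -19 + 7 \cdot 1 \cdot 12 = -19 + 7 \cdot 12 = -19 + 84 = 65$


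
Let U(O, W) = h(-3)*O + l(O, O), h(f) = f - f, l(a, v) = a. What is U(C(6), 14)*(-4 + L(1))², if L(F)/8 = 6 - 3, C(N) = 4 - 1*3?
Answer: 400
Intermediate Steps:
C(N) = 1 (C(N) = 4 - 3 = 1)
h(f) = 0
L(F) = 24 (L(F) = 8*(6 - 3) = 8*3 = 24)
U(O, W) = O (U(O, W) = 0*O + O = 0 + O = O)
U(C(6), 14)*(-4 + L(1))² = 1*(-4 + 24)² = 1*20² = 1*400 = 400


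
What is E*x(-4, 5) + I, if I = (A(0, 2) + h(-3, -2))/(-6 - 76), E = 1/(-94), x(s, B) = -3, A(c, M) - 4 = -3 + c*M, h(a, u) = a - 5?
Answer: 226/1927 ≈ 0.11728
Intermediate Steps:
h(a, u) = -5 + a
A(c, M) = 1 + M*c (A(c, M) = 4 + (-3 + c*M) = 4 + (-3 + M*c) = 1 + M*c)
E = -1/94 ≈ -0.010638
I = 7/82 (I = ((1 + 2*0) + (-5 - 3))/(-6 - 76) = ((1 + 0) - 8)/(-82) = (1 - 8)*(-1/82) = -7*(-1/82) = 7/82 ≈ 0.085366)
E*x(-4, 5) + I = -1/94*(-3) + 7/82 = 3/94 + 7/82 = 226/1927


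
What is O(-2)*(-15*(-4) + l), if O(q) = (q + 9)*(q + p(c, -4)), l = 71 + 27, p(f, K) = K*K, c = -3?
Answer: 15484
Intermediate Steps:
p(f, K) = K²
l = 98
O(q) = (9 + q)*(16 + q) (O(q) = (q + 9)*(q + (-4)²) = (9 + q)*(q + 16) = (9 + q)*(16 + q))
O(-2)*(-15*(-4) + l) = (144 + (-2)² + 25*(-2))*(-15*(-4) + 98) = (144 + 4 - 50)*(60 + 98) = 98*158 = 15484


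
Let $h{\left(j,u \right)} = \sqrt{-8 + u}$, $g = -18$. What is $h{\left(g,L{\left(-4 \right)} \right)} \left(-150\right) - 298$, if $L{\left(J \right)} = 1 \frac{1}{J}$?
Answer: $-298 - 75 i \sqrt{33} \approx -298.0 - 430.84 i$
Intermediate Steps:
$L{\left(J \right)} = \frac{1}{J}$
$h{\left(g,L{\left(-4 \right)} \right)} \left(-150\right) - 298 = \sqrt{-8 + \frac{1}{-4}} \left(-150\right) - 298 = \sqrt{-8 - \frac{1}{4}} \left(-150\right) - 298 = \sqrt{- \frac{33}{4}} \left(-150\right) - 298 = \frac{i \sqrt{33}}{2} \left(-150\right) - 298 = - 75 i \sqrt{33} - 298 = -298 - 75 i \sqrt{33}$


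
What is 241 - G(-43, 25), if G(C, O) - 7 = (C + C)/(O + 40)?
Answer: 15296/65 ≈ 235.32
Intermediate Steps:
G(C, O) = 7 + 2*C/(40 + O) (G(C, O) = 7 + (C + C)/(O + 40) = 7 + (2*C)/(40 + O) = 7 + 2*C/(40 + O))
241 - G(-43, 25) = 241 - (280 + 2*(-43) + 7*25)/(40 + 25) = 241 - (280 - 86 + 175)/65 = 241 - 369/65 = 15296/65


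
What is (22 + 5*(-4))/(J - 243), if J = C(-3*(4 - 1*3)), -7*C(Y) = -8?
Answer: -14/1693 ≈ -0.0082693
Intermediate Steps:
C(Y) = 8/7 (C(Y) = -1/7*(-8) = 8/7)
J = 8/7 ≈ 1.1429
(22 + 5*(-4))/(J - 243) = (22 + 5*(-4))/(8/7 - 243) = (22 - 20)/(-1693/7) = 2*(-7/1693) = -14/1693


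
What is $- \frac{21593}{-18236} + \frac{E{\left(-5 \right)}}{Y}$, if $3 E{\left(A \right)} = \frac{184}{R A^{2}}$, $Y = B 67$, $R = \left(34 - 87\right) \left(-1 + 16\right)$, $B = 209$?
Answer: $\frac{18028615842451}{15225762964500} \approx 1.1841$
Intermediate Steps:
$R = -795$ ($R = \left(-53\right) 15 = -795$)
$Y = 14003$ ($Y = 209 \cdot 67 = 14003$)
$E{\left(A \right)} = - \frac{184}{2385 A^{2}}$ ($E{\left(A \right)} = \frac{184 \frac{1}{\left(-795\right) A^{2}}}{3} = \frac{184 \left(- \frac{1}{795 A^{2}}\right)}{3} = \frac{\left(- \frac{184}{795}\right) \frac{1}{A^{2}}}{3} = - \frac{184}{2385 A^{2}}$)
$- \frac{21593}{-18236} + \frac{E{\left(-5 \right)}}{Y} = - \frac{21593}{-18236} + \frac{\left(- \frac{184}{2385}\right) \frac{1}{25}}{14003} = \left(-21593\right) \left(- \frac{1}{18236}\right) + \left(- \frac{184}{2385}\right) \frac{1}{25} \cdot \frac{1}{14003} = \frac{21593}{18236} - \frac{184}{834928875} = \frac{18028615842451}{15225762964500}$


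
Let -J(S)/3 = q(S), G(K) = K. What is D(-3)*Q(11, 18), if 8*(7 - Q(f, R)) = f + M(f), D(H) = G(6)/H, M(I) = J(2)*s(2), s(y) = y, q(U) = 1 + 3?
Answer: -69/4 ≈ -17.250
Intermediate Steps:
q(U) = 4
J(S) = -12 (J(S) = -3*4 = -12)
M(I) = -24 (M(I) = -12*2 = -24)
D(H) = 6/H
Q(f, R) = 10 - f/8 (Q(f, R) = 7 - (f - 24)/8 = 7 - (-24 + f)/8 = 7 + (3 - f/8) = 10 - f/8)
D(-3)*Q(11, 18) = (6/(-3))*(10 - ⅛*11) = (6*(-⅓))*(10 - 11/8) = -2*69/8 = -69/4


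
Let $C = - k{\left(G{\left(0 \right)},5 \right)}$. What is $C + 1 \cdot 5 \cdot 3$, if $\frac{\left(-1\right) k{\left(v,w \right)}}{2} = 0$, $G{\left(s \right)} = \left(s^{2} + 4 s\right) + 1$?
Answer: $15$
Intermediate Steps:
$G{\left(s \right)} = 1 + s^{2} + 4 s$
$k{\left(v,w \right)} = 0$ ($k{\left(v,w \right)} = \left(-2\right) 0 = 0$)
$C = 0$ ($C = \left(-1\right) 0 = 0$)
$C + 1 \cdot 5 \cdot 3 = 0 + 1 \cdot 5 \cdot 3 = 0 + 1 \cdot 15 = 0 + 15 = 15$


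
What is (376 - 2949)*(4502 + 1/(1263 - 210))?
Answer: -12197581811/1053 ≈ -1.1584e+7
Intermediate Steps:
(376 - 2949)*(4502 + 1/(1263 - 210)) = -2573*(4502 + 1/1053) = -2573*4740607/1053 = -12197581811/1053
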